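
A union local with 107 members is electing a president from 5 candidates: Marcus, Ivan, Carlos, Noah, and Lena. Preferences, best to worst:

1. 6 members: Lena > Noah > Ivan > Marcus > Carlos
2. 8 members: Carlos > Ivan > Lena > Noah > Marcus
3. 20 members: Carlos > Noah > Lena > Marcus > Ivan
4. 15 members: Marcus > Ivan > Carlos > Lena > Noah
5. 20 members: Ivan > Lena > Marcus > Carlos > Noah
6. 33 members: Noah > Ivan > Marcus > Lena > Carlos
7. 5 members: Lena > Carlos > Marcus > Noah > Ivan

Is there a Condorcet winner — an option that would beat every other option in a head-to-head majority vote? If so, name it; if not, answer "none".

none

Checking pairwise contests:
Ivan beats Marcus 67–40.
Noah beats Ivan 64–43.
Marcus beats Carlos 74–33.
Carlos beats Noah 68–39.
Ivan beats Lena 76–31.
Every option loses at least one head-to-head, so there is no Condorcet winner.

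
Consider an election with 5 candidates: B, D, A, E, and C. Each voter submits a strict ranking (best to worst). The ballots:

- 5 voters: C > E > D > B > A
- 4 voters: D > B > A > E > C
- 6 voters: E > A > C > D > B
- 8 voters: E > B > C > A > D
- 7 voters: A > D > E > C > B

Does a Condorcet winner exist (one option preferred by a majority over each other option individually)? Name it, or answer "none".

E vs B: 26–4 for E.
E vs D: 19–11 for E.
E vs A: 19–11 for E.
E vs C: 25–5 for E.
E beats every other option head-to-head.

E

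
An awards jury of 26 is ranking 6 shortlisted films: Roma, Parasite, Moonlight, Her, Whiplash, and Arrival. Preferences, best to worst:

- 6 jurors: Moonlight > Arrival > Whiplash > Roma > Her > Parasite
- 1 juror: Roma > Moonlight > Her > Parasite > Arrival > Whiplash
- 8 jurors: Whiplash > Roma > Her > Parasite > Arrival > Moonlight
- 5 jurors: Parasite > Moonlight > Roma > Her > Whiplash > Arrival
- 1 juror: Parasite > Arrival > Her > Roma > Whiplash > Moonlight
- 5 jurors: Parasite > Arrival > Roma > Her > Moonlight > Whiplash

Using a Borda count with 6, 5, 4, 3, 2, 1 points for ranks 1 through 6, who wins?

Roma

Roma: 6·3 + 1·6 + 8·5 + 5·4 + 1·3 + 5·4 = 107
Parasite: 6·1 + 1·3 + 8·3 + 5·6 + 1·6 + 5·6 = 99
Moonlight: 6·6 + 1·5 + 8·1 + 5·5 + 1·1 + 5·2 = 85
Her: 6·2 + 1·4 + 8·4 + 5·3 + 1·4 + 5·3 = 82
Whiplash: 6·4 + 1·1 + 8·6 + 5·2 + 1·2 + 5·1 = 90
Arrival: 6·5 + 1·2 + 8·2 + 5·1 + 1·5 + 5·5 = 83
Roma has the highest Borda score (107).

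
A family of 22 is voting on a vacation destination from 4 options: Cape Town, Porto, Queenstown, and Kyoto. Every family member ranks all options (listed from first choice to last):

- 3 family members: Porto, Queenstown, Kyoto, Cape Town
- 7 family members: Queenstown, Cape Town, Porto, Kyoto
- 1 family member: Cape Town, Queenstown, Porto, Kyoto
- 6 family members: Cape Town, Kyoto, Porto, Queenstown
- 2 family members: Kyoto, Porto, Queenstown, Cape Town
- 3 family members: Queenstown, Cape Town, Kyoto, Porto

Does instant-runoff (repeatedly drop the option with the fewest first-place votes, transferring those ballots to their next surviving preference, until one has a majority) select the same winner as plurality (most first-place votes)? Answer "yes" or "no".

Instant-runoff — R1 Cape Town 7, Porto 3, Queenstown 10, Kyoto 2 (Kyoto out); R2 Cape Town 7, Porto 5, Queenstown 10 (Porto out); R3 Cape Town 7, Queenstown 15 (Queenstown winner). Winner: Queenstown.
Plurality — first-place votes: Cape Town 7, Porto 3, Queenstown 10, Kyoto 2. Winner: Queenstown.
The two methods agree.

yes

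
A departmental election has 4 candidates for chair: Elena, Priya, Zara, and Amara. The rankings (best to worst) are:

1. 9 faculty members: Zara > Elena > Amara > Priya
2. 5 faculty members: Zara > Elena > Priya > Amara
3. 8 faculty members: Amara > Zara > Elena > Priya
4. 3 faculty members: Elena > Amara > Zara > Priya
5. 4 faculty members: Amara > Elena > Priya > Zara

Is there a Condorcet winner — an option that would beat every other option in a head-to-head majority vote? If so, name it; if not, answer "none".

none

Checking pairwise contests:
Zara beats Elena 22–7.
Elena beats Priya 29–0.
Amara beats Zara 15–14.
Elena beats Amara 17–12.
Every option loses at least one head-to-head, so there is no Condorcet winner.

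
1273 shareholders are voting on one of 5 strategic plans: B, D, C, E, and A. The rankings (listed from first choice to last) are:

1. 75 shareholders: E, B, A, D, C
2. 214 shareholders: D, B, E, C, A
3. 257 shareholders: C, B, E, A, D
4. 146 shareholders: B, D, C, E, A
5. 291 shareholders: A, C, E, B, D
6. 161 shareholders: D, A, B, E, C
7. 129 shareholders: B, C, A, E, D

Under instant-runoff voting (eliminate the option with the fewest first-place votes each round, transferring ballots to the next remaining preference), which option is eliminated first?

E

Round 1: B 275, D 375, C 257, E 75, A 291. Eliminate E.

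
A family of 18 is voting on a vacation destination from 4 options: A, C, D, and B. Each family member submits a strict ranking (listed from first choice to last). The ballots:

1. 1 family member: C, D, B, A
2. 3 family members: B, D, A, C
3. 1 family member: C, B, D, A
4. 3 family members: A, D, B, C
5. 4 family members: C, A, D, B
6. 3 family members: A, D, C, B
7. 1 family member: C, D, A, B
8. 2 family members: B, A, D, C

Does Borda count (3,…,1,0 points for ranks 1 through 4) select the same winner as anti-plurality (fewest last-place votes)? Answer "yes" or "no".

Borda — scores: A 34, C 24, D 29, B 21. Winner: A.
Anti-plurality — last-place votes: A 2, C 8, D 0, B 8. Winner: D.
The two methods disagree.

no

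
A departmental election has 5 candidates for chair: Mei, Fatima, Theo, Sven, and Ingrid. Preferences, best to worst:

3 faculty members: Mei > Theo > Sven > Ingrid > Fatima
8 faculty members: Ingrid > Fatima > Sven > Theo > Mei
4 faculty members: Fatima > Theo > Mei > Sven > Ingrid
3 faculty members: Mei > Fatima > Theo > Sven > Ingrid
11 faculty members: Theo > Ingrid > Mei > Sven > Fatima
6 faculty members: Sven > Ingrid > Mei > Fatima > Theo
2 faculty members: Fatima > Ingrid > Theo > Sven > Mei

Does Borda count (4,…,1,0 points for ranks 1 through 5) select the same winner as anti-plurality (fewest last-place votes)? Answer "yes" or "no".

Borda — scores: Mei 66, Fatima 63, Theo 83, Sven 66, Ingrid 92. Winner: Ingrid.
Anti-plurality — last-place votes: Mei 10, Fatima 14, Theo 6, Sven 0, Ingrid 7. Winner: Sven.
The two methods disagree.

no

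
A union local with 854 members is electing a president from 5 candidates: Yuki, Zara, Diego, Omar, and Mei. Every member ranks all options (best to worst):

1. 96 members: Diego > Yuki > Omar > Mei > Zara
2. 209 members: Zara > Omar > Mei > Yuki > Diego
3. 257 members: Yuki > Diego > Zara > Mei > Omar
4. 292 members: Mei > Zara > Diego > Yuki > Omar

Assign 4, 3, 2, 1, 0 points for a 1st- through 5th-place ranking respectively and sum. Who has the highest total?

Yuki: 96·3 + 209·1 + 257·4 + 292·1 = 1817
Zara: 96·0 + 209·4 + 257·2 + 292·3 = 2226
Diego: 96·4 + 209·0 + 257·3 + 292·2 = 1739
Omar: 96·2 + 209·3 + 257·0 + 292·0 = 819
Mei: 96·1 + 209·2 + 257·1 + 292·4 = 1939
Zara has the highest Borda score (2226).

Zara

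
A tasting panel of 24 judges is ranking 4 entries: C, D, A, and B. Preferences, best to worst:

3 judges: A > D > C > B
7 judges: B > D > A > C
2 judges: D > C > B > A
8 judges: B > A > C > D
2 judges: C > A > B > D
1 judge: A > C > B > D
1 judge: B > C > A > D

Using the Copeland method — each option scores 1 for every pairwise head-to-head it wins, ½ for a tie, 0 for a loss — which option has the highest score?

B

C: ties D; loses to A and B → score 0.5.
D: ties C; loses to A and B → score 0.5.
A: beats C and D; loses to B → score 2.
B: beats C, D, and A → score 3.
B has the best pairwise record.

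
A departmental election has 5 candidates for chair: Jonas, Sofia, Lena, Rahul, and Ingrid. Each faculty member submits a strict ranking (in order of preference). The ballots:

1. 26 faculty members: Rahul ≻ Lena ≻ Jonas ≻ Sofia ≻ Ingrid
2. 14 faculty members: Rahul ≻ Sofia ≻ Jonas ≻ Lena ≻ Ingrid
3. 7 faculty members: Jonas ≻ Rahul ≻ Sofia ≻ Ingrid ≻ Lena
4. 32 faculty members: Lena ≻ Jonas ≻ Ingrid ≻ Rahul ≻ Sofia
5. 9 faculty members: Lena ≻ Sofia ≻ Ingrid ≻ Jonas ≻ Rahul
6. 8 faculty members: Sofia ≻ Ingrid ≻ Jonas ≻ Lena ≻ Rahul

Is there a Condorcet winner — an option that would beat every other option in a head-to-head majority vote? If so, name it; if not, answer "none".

Lena

Lena vs Jonas: 67–29 for Lena.
Lena vs Sofia: 67–29 for Lena.
Lena vs Rahul: 49–47 for Lena.
Lena vs Ingrid: 81–15 for Lena.
Lena beats every other option head-to-head.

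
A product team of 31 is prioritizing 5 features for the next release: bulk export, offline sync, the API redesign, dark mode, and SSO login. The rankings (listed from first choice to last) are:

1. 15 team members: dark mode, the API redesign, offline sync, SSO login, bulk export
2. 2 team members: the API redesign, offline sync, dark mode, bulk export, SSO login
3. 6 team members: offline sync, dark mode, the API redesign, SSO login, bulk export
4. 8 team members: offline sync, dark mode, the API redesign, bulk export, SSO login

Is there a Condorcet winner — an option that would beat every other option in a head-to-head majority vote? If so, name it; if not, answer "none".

Checking pairwise contests:
offline sync beats bulk export 31–0.
the API redesign beats offline sync 17–14.
dark mode beats the API redesign 29–2.
offline sync beats dark mode 16–15.
offline sync beats SSO login 31–0.
Every option loses at least one head-to-head, so there is no Condorcet winner.

none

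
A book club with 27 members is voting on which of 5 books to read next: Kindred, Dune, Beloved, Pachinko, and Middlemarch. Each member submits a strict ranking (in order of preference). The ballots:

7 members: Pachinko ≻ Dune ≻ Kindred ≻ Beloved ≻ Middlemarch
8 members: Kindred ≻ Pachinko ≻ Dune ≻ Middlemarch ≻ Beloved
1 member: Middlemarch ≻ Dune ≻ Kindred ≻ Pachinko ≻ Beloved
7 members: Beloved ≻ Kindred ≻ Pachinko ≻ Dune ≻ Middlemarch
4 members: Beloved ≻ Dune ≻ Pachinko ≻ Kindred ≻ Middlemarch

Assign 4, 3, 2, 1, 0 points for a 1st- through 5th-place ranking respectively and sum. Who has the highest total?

Kindred: 7·2 + 8·4 + 1·2 + 7·3 + 4·1 = 73
Dune: 7·3 + 8·2 + 1·3 + 7·1 + 4·3 = 59
Beloved: 7·1 + 8·0 + 1·0 + 7·4 + 4·4 = 51
Pachinko: 7·4 + 8·3 + 1·1 + 7·2 + 4·2 = 75
Middlemarch: 7·0 + 8·1 + 1·4 + 7·0 + 4·0 = 12
Pachinko has the highest Borda score (75).

Pachinko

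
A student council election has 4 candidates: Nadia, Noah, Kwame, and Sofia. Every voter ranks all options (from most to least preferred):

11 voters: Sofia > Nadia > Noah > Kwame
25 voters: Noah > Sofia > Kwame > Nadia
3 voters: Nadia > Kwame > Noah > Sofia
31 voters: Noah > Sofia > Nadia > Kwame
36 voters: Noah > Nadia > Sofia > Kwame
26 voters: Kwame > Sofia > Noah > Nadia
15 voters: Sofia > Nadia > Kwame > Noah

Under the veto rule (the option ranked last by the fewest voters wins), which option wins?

Last-place votes: Nadia 51, Noah 15, Kwame 78, Sofia 3.
Sofia is ranked last by the fewest voters, so Sofia wins.

Sofia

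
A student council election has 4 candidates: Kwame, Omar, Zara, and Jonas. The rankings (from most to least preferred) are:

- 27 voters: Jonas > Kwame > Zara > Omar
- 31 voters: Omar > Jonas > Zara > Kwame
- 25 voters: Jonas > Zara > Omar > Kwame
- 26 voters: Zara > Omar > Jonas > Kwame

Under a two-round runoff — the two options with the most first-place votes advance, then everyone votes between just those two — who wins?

Omar

Round 1 first-place votes: Kwame 0, Omar 31, Zara 26, Jonas 52.
Jonas and Omar advance.
Runoff: Jonas is preferred to Omar by 52 voters; Omar by 57.
Omar wins the runoff.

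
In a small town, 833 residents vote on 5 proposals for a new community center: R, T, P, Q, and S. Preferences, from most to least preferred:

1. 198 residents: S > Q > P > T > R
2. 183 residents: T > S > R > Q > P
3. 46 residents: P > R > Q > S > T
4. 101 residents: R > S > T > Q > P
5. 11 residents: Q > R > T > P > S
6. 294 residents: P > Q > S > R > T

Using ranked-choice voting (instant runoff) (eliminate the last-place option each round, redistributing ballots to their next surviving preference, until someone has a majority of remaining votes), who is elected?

S

Round 1: R 101, T 183, P 340, Q 11, S 198. Eliminate Q.
Round 2: R 112, T 183, P 340, S 198. Eliminate R.
Round 3: T 194, P 340, S 299. Eliminate T.
Round 4: P 351, S 482. S has a majority.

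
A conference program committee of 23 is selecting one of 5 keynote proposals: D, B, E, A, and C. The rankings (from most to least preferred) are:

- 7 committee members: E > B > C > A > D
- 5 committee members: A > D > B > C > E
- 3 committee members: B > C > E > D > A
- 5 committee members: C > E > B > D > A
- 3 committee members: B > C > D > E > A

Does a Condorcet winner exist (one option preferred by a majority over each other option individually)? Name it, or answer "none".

Checking pairwise contests:
B beats D 18–5.
E beats B 12–11.
C beats E 16–7.
B beats A 18–5.
B beats C 18–5.
Every option loses at least one head-to-head, so there is no Condorcet winner.

none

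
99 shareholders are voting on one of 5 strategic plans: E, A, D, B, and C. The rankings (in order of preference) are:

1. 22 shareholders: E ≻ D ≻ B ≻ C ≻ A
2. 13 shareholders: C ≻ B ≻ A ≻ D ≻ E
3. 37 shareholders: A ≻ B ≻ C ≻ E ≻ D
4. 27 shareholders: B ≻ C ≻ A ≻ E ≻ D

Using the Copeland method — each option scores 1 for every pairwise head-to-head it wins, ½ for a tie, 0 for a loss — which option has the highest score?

E: beats D; loses to A, B, and C → score 1.
A: beats E and D; loses to B and C → score 2.
D: loses to E, A, B, and C → score 0.
B: beats E, A, D, and C → score 4.
C: beats E, A, and D; loses to B → score 3.
B has the best pairwise record.

B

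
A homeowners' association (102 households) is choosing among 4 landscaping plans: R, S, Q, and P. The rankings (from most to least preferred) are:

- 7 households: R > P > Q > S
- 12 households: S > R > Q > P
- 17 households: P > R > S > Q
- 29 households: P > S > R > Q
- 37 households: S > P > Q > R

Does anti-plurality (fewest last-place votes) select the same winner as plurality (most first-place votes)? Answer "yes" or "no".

yes

Anti-plurality — last-place votes: R 37, S 7, Q 46, P 12. Winner: S.
Plurality — first-place votes: R 7, S 49, Q 0, P 46. Winner: S.
The two methods agree.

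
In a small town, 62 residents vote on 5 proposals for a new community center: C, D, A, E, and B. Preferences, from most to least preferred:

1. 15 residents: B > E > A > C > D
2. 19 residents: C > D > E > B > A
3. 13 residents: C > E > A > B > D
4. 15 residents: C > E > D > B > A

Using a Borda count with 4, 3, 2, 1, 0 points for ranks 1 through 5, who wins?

C

C: 15·1 + 19·4 + 13·4 + 15·4 = 203
D: 15·0 + 19·3 + 13·0 + 15·2 = 87
A: 15·2 + 19·0 + 13·2 + 15·0 = 56
E: 15·3 + 19·2 + 13·3 + 15·3 = 167
B: 15·4 + 19·1 + 13·1 + 15·1 = 107
C has the highest Borda score (203).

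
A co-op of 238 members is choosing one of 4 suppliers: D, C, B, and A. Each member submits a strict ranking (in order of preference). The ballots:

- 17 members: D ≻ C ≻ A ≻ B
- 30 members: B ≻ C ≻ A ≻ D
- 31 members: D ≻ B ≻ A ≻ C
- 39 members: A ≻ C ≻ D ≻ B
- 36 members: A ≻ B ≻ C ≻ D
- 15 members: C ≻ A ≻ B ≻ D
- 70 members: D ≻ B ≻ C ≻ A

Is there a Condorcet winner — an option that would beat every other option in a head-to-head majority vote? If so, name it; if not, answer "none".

Checking pairwise contests:
C beats D 120–118.
B beats C 167–71.
D beats B 157–81.
C beats A 132–106.
Every option loses at least one head-to-head, so there is no Condorcet winner.

none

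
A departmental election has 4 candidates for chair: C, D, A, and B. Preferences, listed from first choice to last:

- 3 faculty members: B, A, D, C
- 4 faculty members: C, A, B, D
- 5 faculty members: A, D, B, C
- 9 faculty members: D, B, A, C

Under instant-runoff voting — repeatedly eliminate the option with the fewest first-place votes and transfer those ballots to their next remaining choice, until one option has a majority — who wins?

Round 1: C 4, D 9, A 5, B 3. Eliminate B.
Round 2: C 4, D 9, A 8. Eliminate C.
Round 3: D 9, A 12. A has a majority.

A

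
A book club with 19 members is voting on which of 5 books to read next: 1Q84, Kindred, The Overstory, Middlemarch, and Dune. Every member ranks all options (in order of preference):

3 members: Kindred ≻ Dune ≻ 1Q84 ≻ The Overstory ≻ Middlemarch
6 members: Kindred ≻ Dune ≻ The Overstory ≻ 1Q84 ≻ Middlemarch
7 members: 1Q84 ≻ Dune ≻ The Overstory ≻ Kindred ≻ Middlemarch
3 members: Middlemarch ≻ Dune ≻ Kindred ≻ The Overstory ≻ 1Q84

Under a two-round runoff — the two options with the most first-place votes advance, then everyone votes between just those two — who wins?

Round 1 first-place votes: 1Q84 7, Kindred 9, The Overstory 0, Middlemarch 3, Dune 0.
Kindred and 1Q84 advance.
Runoff: Kindred is preferred to 1Q84 by 12 voters; 1Q84 by 7.
Kindred wins the runoff.

Kindred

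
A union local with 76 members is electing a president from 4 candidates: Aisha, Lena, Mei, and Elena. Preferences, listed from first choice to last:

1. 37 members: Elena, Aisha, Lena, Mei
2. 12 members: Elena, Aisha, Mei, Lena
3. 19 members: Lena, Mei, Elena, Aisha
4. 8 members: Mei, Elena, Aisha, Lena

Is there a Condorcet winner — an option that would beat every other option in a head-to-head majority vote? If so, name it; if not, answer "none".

Elena vs Aisha: 76–0 for Elena.
Elena vs Lena: 57–19 for Elena.
Elena vs Mei: 49–27 for Elena.
Elena beats every other option head-to-head.

Elena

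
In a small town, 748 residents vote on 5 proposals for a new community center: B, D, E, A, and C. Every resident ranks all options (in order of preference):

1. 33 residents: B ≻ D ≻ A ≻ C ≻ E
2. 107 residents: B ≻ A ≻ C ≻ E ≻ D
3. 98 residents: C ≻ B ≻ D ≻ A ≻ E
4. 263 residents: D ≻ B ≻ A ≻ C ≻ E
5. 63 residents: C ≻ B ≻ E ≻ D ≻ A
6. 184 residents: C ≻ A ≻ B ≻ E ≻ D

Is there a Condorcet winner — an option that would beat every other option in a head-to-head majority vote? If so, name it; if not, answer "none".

B

B vs D: 485–263 for B.
B vs E: 748–0 for B.
B vs A: 564–184 for B.
B vs C: 403–345 for B.
B beats every other option head-to-head.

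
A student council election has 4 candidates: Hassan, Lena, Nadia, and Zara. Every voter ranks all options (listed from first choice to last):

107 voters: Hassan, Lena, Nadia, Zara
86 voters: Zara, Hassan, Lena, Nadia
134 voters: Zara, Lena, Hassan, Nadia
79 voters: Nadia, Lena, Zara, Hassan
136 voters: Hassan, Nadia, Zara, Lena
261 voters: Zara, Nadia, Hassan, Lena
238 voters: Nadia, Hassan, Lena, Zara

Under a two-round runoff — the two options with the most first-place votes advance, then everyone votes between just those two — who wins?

Round 1 first-place votes: Hassan 243, Lena 0, Nadia 317, Zara 481.
Zara and Nadia advance.
Runoff: Zara is preferred to Nadia by 481 voters; Nadia by 560.
Nadia wins the runoff.

Nadia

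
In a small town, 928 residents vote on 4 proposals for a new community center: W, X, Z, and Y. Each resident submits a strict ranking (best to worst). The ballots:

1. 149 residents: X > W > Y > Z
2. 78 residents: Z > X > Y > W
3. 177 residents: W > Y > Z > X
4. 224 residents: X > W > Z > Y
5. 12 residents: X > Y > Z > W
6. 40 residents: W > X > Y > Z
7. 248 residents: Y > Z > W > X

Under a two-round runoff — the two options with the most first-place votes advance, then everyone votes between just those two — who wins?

X

Round 1 first-place votes: W 217, X 385, Z 78, Y 248.
X and Y advance.
Runoff: X is preferred to Y by 503 voters; Y by 425.
X wins the runoff.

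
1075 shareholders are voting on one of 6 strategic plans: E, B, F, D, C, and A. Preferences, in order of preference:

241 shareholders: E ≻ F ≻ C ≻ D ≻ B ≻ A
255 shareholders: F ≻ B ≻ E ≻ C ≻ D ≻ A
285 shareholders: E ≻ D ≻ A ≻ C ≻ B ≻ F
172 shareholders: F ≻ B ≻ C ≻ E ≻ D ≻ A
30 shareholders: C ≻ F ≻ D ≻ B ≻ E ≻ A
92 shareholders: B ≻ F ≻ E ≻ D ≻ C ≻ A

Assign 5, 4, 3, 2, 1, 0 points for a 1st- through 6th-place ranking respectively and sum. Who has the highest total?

E: 241·5 + 255·3 + 285·5 + 172·2 + 30·1 + 92·3 = 4045
B: 241·1 + 255·4 + 285·1 + 172·4 + 30·2 + 92·5 = 2754
F: 241·4 + 255·5 + 285·0 + 172·5 + 30·4 + 92·4 = 3587
D: 241·2 + 255·1 + 285·4 + 172·1 + 30·3 + 92·2 = 2323
C: 241·3 + 255·2 + 285·2 + 172·3 + 30·5 + 92·1 = 2561
A: 241·0 + 255·0 + 285·3 + 172·0 + 30·0 + 92·0 = 855
E has the highest Borda score (4045).

E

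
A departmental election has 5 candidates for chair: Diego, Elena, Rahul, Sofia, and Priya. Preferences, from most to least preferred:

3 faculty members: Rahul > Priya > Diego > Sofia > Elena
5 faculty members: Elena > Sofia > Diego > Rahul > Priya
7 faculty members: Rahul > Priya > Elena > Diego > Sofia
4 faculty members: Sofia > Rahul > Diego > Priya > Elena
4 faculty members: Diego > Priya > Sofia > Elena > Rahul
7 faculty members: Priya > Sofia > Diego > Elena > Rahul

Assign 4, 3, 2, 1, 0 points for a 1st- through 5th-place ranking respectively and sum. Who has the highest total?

Diego: 3·2 + 5·2 + 7·1 + 4·2 + 4·4 + 7·2 = 61
Elena: 3·0 + 5·4 + 7·2 + 4·0 + 4·1 + 7·1 = 45
Rahul: 3·4 + 5·1 + 7·4 + 4·3 + 4·0 + 7·0 = 57
Sofia: 3·1 + 5·3 + 7·0 + 4·4 + 4·2 + 7·3 = 63
Priya: 3·3 + 5·0 + 7·3 + 4·1 + 4·3 + 7·4 = 74
Priya has the highest Borda score (74).

Priya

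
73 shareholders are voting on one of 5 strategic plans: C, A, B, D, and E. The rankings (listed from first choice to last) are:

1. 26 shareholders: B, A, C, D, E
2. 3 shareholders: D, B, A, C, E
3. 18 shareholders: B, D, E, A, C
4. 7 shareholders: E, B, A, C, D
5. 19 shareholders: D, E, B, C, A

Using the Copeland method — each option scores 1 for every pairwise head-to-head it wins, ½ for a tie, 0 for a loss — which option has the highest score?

B

C: loses to A, B, D, and E → score 0.
A: beats C; loses to B, D, and E → score 1.
B: beats C, A, D, and E → score 4.
D: beats C, A, and E; loses to B → score 3.
E: beats C and A; loses to B and D → score 2.
B has the best pairwise record.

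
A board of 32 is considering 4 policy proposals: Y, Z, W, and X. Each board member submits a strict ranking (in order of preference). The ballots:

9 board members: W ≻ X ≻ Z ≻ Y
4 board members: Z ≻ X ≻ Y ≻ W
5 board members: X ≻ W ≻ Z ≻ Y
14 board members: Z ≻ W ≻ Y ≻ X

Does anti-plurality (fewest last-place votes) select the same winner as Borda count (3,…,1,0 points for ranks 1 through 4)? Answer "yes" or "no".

Anti-plurality — last-place votes: Y 14, Z 0, W 4, X 14. Winner: Z.
Borda — scores: Y 18, Z 68, W 65, X 41. Winner: Z.
The two methods agree.

yes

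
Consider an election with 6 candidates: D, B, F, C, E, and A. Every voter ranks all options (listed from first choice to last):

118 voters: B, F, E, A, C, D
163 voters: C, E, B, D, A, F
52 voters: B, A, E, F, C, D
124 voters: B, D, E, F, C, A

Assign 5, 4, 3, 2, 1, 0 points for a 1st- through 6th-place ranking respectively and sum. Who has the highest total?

D: 118·0 + 163·2 + 52·0 + 124·4 = 822
B: 118·5 + 163·3 + 52·5 + 124·5 = 1959
F: 118·4 + 163·0 + 52·2 + 124·2 = 824
C: 118·1 + 163·5 + 52·1 + 124·1 = 1109
E: 118·3 + 163·4 + 52·3 + 124·3 = 1534
A: 118·2 + 163·1 + 52·4 + 124·0 = 607
B has the highest Borda score (1959).

B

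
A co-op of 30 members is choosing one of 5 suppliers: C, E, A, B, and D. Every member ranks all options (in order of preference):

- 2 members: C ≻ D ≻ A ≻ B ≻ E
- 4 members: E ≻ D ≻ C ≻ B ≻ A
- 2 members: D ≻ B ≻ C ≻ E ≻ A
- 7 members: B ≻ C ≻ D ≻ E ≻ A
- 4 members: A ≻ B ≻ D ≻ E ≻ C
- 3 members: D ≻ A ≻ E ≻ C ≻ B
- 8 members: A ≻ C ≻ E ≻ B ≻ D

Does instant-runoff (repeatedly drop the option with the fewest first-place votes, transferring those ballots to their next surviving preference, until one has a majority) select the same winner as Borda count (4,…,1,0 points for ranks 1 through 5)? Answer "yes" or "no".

Instant-runoff — R1 C 2, E 4, A 12, B 7, D 5 (C out); R2 E 4, A 12, B 7, D 7 (E out); R3 A 12, B 7, D 11 (B out); R4 A 12, D 18 (D winner). Winner: D.
Borda — scores: C 68, E 51, A 61, B 60, D 60. Winner: C.
The two methods disagree.

no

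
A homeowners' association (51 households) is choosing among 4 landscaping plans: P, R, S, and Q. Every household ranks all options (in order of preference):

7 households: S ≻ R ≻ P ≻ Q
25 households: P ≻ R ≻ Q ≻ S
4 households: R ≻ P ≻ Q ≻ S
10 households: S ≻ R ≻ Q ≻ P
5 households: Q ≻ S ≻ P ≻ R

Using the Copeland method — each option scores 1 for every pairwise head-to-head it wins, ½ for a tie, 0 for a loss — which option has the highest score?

P

P: beats R, S, and Q → score 3.
R: beats S and Q; loses to P → score 2.
S: loses to P, R, and Q → score 0.
Q: beats S; loses to P and R → score 1.
P has the best pairwise record.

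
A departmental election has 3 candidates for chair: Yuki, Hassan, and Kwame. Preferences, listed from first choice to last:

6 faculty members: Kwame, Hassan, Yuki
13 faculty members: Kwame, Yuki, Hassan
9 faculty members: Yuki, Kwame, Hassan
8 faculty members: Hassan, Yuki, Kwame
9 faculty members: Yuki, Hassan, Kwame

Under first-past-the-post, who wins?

Kwame

First-place votes: Yuki 18, Hassan 8, Kwame 19.
Kwame has the most first-place votes.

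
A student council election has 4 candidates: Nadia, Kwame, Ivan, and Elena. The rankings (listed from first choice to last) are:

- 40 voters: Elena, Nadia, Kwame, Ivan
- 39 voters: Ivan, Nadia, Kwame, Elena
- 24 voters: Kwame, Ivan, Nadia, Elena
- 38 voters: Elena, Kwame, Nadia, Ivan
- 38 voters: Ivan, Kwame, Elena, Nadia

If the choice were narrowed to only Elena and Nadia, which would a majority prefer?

Elena

Voters preferring Elena to Nadia: 116; preferring Nadia to Elena: 63.
Elena wins the head-to-head.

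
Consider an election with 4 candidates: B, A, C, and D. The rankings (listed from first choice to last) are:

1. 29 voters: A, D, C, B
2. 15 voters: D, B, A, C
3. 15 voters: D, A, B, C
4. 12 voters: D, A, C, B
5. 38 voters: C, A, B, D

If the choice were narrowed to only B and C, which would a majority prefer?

Voters preferring B to C: 30; preferring C to B: 79.
C wins the head-to-head.

C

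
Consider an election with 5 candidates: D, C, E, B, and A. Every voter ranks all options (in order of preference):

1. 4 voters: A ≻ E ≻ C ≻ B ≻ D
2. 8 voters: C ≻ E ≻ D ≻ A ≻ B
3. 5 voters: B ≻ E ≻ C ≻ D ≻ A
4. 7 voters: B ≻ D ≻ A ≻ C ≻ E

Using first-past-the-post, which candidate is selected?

First-place votes: D 0, C 8, E 0, B 12, A 4.
B has the most first-place votes.

B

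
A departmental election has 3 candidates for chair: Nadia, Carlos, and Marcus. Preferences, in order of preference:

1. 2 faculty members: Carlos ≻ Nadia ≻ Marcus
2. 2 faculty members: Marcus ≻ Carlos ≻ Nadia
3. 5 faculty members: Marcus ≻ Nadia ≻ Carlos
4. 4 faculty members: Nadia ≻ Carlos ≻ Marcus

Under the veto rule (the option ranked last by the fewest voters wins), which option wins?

Last-place votes: Nadia 2, Carlos 5, Marcus 6.
Nadia is ranked last by the fewest voters, so Nadia wins.

Nadia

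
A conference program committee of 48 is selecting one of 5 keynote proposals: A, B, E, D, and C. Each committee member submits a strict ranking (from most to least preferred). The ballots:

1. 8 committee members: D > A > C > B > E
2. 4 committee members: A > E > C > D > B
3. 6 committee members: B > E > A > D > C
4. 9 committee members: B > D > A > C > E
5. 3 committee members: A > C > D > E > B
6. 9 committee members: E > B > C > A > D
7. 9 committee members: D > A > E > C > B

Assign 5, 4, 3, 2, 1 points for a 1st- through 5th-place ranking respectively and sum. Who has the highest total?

A

A: 8·4 + 4·5 + 6·3 + 9·3 + 3·5 + 9·2 + 9·4 = 166
B: 8·2 + 4·1 + 6·5 + 9·5 + 3·1 + 9·4 + 9·1 = 143
E: 8·1 + 4·4 + 6·4 + 9·1 + 3·2 + 9·5 + 9·3 = 135
D: 8·5 + 4·2 + 6·2 + 9·4 + 3·3 + 9·1 + 9·5 = 159
C: 8·3 + 4·3 + 6·1 + 9·2 + 3·4 + 9·3 + 9·2 = 117
A has the highest Borda score (166).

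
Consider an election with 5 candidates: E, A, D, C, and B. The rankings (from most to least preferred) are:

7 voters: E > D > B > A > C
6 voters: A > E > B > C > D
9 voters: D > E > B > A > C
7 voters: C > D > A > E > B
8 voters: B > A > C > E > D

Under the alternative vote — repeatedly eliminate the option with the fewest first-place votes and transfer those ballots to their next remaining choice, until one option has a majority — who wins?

Round 1: E 7, A 6, D 9, C 7, B 8. Eliminate A.
Round 2: E 13, D 9, C 7, B 8. Eliminate C.
Round 3: E 13, D 16, B 8. Eliminate B.
Round 4: E 21, D 16. E has a majority.

E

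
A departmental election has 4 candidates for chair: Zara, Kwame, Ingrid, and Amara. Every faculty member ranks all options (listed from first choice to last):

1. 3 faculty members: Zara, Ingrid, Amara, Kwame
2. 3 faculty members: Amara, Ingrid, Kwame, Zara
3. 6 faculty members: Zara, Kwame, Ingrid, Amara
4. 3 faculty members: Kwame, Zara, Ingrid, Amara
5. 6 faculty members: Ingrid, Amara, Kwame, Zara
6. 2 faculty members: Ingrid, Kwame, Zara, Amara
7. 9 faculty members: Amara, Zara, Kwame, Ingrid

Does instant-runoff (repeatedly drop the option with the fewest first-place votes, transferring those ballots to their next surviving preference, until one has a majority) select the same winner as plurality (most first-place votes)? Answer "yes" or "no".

Instant-runoff — R1 Zara 9, Kwame 3, Ingrid 8, Amara 12 (Kwame out); R2 Zara 12, Ingrid 8, Amara 12 (Ingrid out); R3 Zara 14, Amara 18 (Amara winner). Winner: Amara.
Plurality — first-place votes: Zara 9, Kwame 3, Ingrid 8, Amara 12. Winner: Amara.
The two methods agree.

yes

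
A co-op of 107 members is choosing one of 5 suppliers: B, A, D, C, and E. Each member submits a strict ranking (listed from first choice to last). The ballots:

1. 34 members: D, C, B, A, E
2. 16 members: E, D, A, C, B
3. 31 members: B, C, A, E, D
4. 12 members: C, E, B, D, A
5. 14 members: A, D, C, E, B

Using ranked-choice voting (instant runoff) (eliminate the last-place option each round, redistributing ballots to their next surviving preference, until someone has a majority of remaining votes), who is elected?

D

Round 1: B 31, A 14, D 34, C 12, E 16. Eliminate C.
Round 2: B 31, A 14, D 34, E 28. Eliminate A.
Round 3: B 31, D 48, E 28. Eliminate E.
Round 4: B 43, D 64. D has a majority.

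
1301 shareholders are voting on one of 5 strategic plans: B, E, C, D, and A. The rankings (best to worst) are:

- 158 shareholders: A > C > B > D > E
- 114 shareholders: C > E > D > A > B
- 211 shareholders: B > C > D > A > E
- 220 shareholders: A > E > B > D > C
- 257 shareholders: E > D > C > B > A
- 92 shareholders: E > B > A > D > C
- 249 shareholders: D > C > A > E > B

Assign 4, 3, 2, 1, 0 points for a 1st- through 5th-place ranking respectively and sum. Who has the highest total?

B: 158·2 + 114·0 + 211·4 + 220·2 + 257·1 + 92·3 + 249·0 = 2133
E: 158·0 + 114·3 + 211·0 + 220·3 + 257·4 + 92·4 + 249·1 = 2647
C: 158·3 + 114·4 + 211·3 + 220·0 + 257·2 + 92·0 + 249·3 = 2824
D: 158·1 + 114·2 + 211·2 + 220·1 + 257·3 + 92·1 + 249·4 = 2887
A: 158·4 + 114·1 + 211·1 + 220·4 + 257·0 + 92·2 + 249·2 = 2519
D has the highest Borda score (2887).

D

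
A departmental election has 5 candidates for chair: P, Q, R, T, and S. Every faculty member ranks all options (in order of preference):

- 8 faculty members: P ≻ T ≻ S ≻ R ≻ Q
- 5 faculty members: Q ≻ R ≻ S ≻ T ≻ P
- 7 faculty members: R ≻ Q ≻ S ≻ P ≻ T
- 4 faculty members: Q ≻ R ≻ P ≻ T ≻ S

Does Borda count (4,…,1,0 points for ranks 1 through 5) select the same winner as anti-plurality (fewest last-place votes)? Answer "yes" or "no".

yes

Borda — scores: P 47, Q 57, R 63, T 33, S 40. Winner: R.
Anti-plurality — last-place votes: P 5, Q 8, R 0, T 7, S 4. Winner: R.
The two methods agree.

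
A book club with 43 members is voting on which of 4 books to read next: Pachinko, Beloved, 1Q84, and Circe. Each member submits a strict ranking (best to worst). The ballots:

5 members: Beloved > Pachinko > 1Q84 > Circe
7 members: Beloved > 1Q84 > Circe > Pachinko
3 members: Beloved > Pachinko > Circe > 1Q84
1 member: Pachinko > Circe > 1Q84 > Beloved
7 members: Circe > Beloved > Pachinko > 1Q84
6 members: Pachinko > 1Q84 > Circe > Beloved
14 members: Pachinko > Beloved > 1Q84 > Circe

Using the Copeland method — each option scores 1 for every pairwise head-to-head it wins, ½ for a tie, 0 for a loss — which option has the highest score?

Beloved

Pachinko: beats 1Q84 and Circe; loses to Beloved → score 2.
Beloved: beats Pachinko, 1Q84, and Circe → score 3.
1Q84: beats Circe; loses to Pachinko and Beloved → score 1.
Circe: loses to Pachinko, Beloved, and 1Q84 → score 0.
Beloved has the best pairwise record.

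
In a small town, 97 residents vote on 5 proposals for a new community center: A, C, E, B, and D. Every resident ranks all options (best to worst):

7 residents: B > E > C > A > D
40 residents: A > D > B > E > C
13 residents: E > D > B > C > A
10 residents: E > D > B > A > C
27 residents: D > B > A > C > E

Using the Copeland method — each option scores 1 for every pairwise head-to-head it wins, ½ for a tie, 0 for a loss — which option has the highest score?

A: beats C and E; loses to B and D → score 2.
C: loses to A, E, B, and D → score 0.
E: beats C; loses to A, B, and D → score 1.
B: beats A, C, and E; loses to D → score 3.
D: beats A, C, E, and B → score 4.
D has the best pairwise record.

D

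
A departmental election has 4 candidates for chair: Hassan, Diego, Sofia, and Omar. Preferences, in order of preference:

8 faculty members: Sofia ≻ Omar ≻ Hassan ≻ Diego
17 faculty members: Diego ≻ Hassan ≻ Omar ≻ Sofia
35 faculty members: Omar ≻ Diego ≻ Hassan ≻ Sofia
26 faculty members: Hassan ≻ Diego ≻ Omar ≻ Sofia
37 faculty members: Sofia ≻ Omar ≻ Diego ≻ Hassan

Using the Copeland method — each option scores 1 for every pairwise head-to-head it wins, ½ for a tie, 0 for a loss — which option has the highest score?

Hassan: beats Sofia; loses to Diego and Omar → score 1.
Diego: beats Hassan and Sofia; loses to Omar → score 2.
Sofia: loses to Hassan, Diego, and Omar → score 0.
Omar: beats Hassan, Diego, and Sofia → score 3.
Omar has the best pairwise record.

Omar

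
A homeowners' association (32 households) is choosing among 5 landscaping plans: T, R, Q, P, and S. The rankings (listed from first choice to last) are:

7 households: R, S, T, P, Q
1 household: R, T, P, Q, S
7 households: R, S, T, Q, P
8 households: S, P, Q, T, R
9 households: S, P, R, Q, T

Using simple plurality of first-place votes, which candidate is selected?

First-place votes: T 0, R 15, Q 0, P 0, S 17.
S has the most first-place votes.

S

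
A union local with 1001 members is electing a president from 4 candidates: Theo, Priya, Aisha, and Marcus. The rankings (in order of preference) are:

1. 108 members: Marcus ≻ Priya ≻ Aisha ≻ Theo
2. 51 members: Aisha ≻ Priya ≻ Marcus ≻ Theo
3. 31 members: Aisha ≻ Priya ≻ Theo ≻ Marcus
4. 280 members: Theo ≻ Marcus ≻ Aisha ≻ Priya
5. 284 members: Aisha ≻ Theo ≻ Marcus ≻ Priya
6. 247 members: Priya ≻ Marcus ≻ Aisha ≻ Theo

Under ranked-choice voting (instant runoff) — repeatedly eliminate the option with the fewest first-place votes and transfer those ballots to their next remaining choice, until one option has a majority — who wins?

Aisha

Round 1: Theo 280, Priya 247, Aisha 366, Marcus 108. Eliminate Marcus.
Round 2: Theo 280, Priya 355, Aisha 366. Eliminate Theo.
Round 3: Priya 355, Aisha 646. Aisha has a majority.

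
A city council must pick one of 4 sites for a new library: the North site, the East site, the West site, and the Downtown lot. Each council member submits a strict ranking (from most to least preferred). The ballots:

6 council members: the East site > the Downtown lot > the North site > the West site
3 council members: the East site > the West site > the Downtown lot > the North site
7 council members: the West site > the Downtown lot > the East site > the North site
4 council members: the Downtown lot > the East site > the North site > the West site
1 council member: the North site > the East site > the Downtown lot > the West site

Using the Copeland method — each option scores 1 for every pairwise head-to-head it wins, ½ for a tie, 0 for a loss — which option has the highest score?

the Downtown lot

the North site: beats the West site; loses to the East site and the Downtown lot → score 1.
the East site: beats the North site and the West site; loses to the Downtown lot → score 2.
the West site: loses to the North site, the East site, and the Downtown lot → score 0.
the Downtown lot: beats the North site, the East site, and the West site → score 3.
the Downtown lot has the best pairwise record.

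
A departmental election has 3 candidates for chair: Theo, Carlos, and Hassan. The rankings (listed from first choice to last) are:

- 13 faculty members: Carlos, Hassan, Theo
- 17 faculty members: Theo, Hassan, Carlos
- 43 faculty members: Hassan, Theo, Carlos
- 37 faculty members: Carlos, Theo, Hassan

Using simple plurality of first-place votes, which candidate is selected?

Carlos

First-place votes: Theo 17, Carlos 50, Hassan 43.
Carlos has the most first-place votes.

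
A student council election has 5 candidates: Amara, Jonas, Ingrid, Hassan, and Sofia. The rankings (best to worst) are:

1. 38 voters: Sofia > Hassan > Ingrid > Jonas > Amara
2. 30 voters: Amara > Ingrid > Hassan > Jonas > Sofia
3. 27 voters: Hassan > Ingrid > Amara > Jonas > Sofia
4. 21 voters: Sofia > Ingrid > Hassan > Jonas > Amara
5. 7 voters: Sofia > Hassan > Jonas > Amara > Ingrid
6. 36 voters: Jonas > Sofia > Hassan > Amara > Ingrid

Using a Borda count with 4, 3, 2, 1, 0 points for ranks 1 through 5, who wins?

Hassan

Amara: 38·0 + 30·4 + 27·2 + 21·0 + 7·1 + 36·1 = 217
Jonas: 38·1 + 30·1 + 27·1 + 21·1 + 7·2 + 36·4 = 274
Ingrid: 38·2 + 30·3 + 27·3 + 21·3 + 7·0 + 36·0 = 310
Hassan: 38·3 + 30·2 + 27·4 + 21·2 + 7·3 + 36·2 = 417
Sofia: 38·4 + 30·0 + 27·0 + 21·4 + 7·4 + 36·3 = 372
Hassan has the highest Borda score (417).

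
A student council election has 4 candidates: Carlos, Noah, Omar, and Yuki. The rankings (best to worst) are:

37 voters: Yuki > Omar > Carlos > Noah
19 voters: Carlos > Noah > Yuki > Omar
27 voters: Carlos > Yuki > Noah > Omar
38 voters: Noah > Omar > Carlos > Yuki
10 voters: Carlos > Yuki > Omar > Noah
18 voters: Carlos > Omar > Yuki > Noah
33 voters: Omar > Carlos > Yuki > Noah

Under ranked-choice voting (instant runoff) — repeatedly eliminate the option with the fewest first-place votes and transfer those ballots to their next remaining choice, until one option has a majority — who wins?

Carlos

Round 1: Carlos 74, Noah 38, Omar 33, Yuki 37. Eliminate Omar.
Round 2: Carlos 107, Noah 38, Yuki 37. Carlos has a majority.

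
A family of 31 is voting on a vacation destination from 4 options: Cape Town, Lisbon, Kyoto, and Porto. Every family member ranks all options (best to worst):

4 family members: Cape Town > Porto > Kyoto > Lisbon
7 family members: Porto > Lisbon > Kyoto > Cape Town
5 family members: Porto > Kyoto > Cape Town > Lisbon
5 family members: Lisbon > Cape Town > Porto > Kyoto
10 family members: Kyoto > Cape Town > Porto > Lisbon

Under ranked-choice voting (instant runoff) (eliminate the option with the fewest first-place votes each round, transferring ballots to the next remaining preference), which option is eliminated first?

Cape Town

Round 1: Cape Town 4, Lisbon 5, Kyoto 10, Porto 12. Eliminate Cape Town.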